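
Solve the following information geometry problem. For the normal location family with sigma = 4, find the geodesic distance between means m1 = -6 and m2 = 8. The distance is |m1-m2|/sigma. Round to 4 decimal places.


On the fixed-variance normal subfamily, geodesic distance = |m1-m2|/sigma.
|-6 - 8| = 14.
sigma = 4.
d = 14/4 = 3.5000

3.5000


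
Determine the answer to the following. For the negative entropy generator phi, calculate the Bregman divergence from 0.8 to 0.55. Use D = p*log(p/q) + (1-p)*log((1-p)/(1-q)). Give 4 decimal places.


Bregman divergence with negative entropy generator:
D = p*log(p/q) + (1-p)*log((1-p)/(1-q)).
p = 0.8, q = 0.55.
p*log(p/q) = 0.8*log(0.8/0.55) = 0.299755.
(1-p)*log((1-p)/(1-q)) = 0.2*log(0.2/0.45) = -0.162186.
D = 0.299755 + -0.162186 = 0.1376

0.1376


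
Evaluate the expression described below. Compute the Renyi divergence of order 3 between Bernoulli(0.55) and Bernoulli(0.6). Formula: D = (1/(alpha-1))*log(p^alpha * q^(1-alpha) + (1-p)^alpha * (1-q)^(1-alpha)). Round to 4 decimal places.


Renyi divergence of order alpha between Bernoulli distributions:
D = (1/(alpha-1))*log(p^alpha * q^(1-alpha) + (1-p)^alpha * (1-q)^(1-alpha)).
alpha = 3, p = 0.55, q = 0.6.
p^alpha * q^(1-alpha) = 0.55^3 * 0.6^-2 = 0.462153.
(1-p)^alpha * (1-q)^(1-alpha) = 0.45^3 * 0.4^-2 = 0.569531.
sum = 0.462153 + 0.569531 = 1.031684.
D = (1/2)*log(1.031684) = 0.0156

0.0156


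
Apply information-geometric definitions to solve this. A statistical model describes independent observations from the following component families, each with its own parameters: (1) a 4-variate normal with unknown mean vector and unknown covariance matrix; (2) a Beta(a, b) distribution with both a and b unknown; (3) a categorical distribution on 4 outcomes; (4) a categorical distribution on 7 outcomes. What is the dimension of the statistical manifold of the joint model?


The dimension of a statistical manifold equals the number of free
(independent) real parameters of the model. For a product of independent
blocks the parameter counts add.
- 4-variate normal: 4 (mean) + 4*5/2 = 10 (symmetric covariance) = 14.
- Beta (a, b): 2.
- categorical on 4 outcomes (probabilities sum to 1): 4-1 = 3.
- categorical on 7 outcomes (probabilities sum to 1): 7-1 = 6.
Total = 14 + 2 + 3 + 6 = 25.
Dimension = 25

25


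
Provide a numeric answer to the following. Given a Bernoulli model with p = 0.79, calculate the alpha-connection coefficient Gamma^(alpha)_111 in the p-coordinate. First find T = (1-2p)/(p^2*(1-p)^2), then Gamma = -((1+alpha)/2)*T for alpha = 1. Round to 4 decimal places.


Skewness (Amari-Chentsov) tensor: T = (1-2p)/(p^2*(1-p)^2).
p = 0.79, 1-2p = -0.58, p^2 = 0.6241, (1-p)^2 = 0.0441.
T = -0.58/(0.6241 * 0.0441) = -21.07343.
In the p-coordinate, Gamma^(alpha) = Gamma^(0) - (alpha/2)*T with Gamma^(0) = (1/2)*g'(p) = -T/2,
so Gamma^(alpha) = -((1+alpha)/2)*T.
alpha = 1, -(1+alpha)/2 = -1.0.
Gamma = -1.0 * -21.07343 = 21.0734

21.0734


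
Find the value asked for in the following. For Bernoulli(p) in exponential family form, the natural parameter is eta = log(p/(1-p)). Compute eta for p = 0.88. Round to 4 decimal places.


Natural parameter for Bernoulli: eta = log(p/(1-p)).
p = 0.88, 1-p = 0.12.
p/(1-p) = 7.333333.
eta = log(7.333333) = 1.9924

1.9924


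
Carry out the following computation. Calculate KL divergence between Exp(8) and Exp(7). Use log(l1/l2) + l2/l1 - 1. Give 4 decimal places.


KL divergence for exponential family:
KL = log(l1/l2) + l2/l1 - 1.
log(8/7) = 0.133531.
7/8 = 0.875.
KL = 0.133531 + 0.875 - 1 = 0.0085

0.0085


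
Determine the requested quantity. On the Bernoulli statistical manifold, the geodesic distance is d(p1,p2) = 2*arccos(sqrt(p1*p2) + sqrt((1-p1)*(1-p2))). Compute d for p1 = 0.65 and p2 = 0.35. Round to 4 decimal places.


Geodesic distance on Bernoulli manifold:
d(p1,p2) = 2*arccos(sqrt(p1*p2) + sqrt((1-p1)*(1-p2))).
sqrt(p1*p2) = sqrt(0.65*0.35) = 0.47697.
sqrt((1-p1)*(1-p2)) = sqrt(0.35*0.65) = 0.47697.
arg = 0.47697 + 0.47697 = 0.953939.
d = 2*arccos(0.953939) = 0.6094

0.6094


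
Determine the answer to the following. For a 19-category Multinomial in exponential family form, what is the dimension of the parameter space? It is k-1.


Exponential family dimension calculation:
For Multinomial with k=19 categories, dim = k-1 = 18.

18


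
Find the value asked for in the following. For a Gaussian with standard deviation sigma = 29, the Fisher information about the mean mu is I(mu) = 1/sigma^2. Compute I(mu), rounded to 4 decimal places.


The Fisher information for the mean of a normal distribution is I(mu) = 1/sigma^2.
sigma = 29, so sigma^2 = 841.
I(mu) = 1/841 = 0.0012

0.0012


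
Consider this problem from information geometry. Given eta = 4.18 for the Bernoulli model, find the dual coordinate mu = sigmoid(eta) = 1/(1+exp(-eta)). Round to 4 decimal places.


Dual coordinate (expectation parameter) for Bernoulli:
mu = 1/(1+exp(-eta)).
eta = 4.18.
exp(-eta) = exp(-4.18) = 0.015299.
mu = 1/(1+0.015299) = 0.9849

0.9849


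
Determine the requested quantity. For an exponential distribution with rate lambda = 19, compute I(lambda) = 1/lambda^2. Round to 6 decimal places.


Fisher information for exponential: I(lambda) = 1/lambda^2.
lambda = 19, lambda^2 = 361.
I = 1/361 = 0.002770

0.002770


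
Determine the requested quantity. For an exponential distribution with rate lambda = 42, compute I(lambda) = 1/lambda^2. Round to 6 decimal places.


Fisher information for exponential: I(lambda) = 1/lambda^2.
lambda = 42, lambda^2 = 1764.
I = 1/1764 = 0.000567

0.000567


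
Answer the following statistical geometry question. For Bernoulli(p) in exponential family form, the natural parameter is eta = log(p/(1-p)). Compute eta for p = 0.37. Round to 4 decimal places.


Natural parameter for Bernoulli: eta = log(p/(1-p)).
p = 0.37, 1-p = 0.63.
p/(1-p) = 0.587302.
eta = log(0.587302) = -0.5322

-0.5322


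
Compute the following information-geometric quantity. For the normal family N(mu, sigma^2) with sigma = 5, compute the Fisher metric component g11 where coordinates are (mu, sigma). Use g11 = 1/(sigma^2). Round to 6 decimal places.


For the 2-parameter normal family, the Fisher metric has:
  g11 = 1/sigma^2, g22 = 2/sigma^2.
sigma = 5, sigma^2 = 25.
g11 = 0.040000

0.040000


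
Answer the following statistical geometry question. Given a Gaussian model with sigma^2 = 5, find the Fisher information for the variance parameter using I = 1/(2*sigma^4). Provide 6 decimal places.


Fisher information for variance: I(sigma^2) = 1/(2*sigma^4).
sigma^2 = 5, so sigma^4 = 25.
I = 1/(2*25) = 1/50 = 0.020000

0.020000


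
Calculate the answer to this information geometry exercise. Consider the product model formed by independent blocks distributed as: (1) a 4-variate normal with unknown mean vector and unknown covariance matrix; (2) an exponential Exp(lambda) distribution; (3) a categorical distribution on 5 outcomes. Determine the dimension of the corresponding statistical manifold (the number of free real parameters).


The dimension of a statistical manifold equals the number of free
(independent) real parameters of the model. For a product of independent
blocks the parameter counts add.
- 4-variate normal: 4 (mean) + 4*5/2 = 10 (symmetric covariance) = 14.
- exponential (lambda): 1.
- categorical on 5 outcomes (probabilities sum to 1): 5-1 = 4.
Total = 14 + 1 + 4 = 19.
Dimension = 19

19


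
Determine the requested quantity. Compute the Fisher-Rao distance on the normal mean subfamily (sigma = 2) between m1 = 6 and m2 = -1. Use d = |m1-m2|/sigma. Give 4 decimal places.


On the fixed-variance normal subfamily, geodesic distance = |m1-m2|/sigma.
|6 - -1| = 7.
sigma = 2.
d = 7/2 = 3.5000

3.5000


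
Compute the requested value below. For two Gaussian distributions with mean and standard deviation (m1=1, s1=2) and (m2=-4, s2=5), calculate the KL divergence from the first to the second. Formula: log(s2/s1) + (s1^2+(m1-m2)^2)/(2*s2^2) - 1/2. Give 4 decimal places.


KL divergence between normal distributions:
KL = log(s2/s1) + (s1^2 + (m1-m2)^2)/(2*s2^2) - 1/2.
log(5/2) = 0.916291.
(2^2 + (1--4)^2)/(2*5^2) = (4 + 25)/50 = 0.58.
KL = 0.916291 + 0.58 - 0.5 = 0.9963

0.9963


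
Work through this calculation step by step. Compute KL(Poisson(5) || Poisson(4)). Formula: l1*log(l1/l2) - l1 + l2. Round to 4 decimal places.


KL divergence for Poisson:
KL = l1*log(l1/l2) - l1 + l2.
l1 = 5, l2 = 4.
log(5/4) = 0.223144.
l1*log(l1/l2) = 5 * 0.223144 = 1.115718.
KL = 1.115718 - 5 + 4 = 0.1157

0.1157


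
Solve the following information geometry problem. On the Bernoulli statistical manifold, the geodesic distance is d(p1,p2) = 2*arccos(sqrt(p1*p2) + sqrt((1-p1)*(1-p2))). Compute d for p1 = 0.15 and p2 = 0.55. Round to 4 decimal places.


Geodesic distance on Bernoulli manifold:
d(p1,p2) = 2*arccos(sqrt(p1*p2) + sqrt((1-p1)*(1-p2))).
sqrt(p1*p2) = sqrt(0.15*0.55) = 0.287228.
sqrt((1-p1)*(1-p2)) = sqrt(0.85*0.45) = 0.618466.
arg = 0.287228 + 0.618466 = 0.905694.
d = 2*arccos(0.905694) = 0.8756

0.8756


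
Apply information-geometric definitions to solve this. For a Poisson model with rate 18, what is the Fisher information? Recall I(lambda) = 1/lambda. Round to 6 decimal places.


Fisher information for Poisson: I(lambda) = 1/lambda.
lambda = 18.
I(lambda) = 1/18 = 0.055556

0.055556


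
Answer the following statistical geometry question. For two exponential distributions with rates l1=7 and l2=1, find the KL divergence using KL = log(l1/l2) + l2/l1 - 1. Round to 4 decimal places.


KL divergence for exponential family:
KL = log(l1/l2) + l2/l1 - 1.
log(7/1) = 1.94591.
1/7 = 0.142857.
KL = 1.94591 + 0.142857 - 1 = 1.0888

1.0888


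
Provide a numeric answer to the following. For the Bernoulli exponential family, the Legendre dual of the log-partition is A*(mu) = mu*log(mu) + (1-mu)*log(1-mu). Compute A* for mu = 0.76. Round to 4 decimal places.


Legendre transform for Bernoulli:
A*(mu) = mu*log(mu) + (1-mu)*log(1-mu).
mu = 0.76, 1-mu = 0.24.
mu*log(mu) = 0.76*log(0.76) = -0.208572.
(1-mu)*log(1-mu) = 0.24*log(0.24) = -0.342508.
A* = -0.208572 + -0.342508 = -0.5511

-0.5511


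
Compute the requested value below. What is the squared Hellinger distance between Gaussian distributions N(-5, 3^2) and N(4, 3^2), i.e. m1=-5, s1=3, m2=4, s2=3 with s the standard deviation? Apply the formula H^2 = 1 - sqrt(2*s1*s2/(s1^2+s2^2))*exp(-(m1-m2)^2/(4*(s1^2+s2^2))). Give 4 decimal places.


Squared Hellinger distance for Gaussians:
H^2 = 1 - sqrt(2*s1*s2/(s1^2+s2^2)) * exp(-(m1-m2)^2/(4*(s1^2+s2^2))).
s1^2 = 9, s2^2 = 9, s1^2+s2^2 = 18.
sqrt(2*3*3/(18)) = 1.0.
(m1-m2)^2 = (-9)^2 = 81.
exp(-81/(4*18)) = exp(-1.125) = 0.324652.
H^2 = 1 - 1.0*0.324652 = 0.6753

0.6753


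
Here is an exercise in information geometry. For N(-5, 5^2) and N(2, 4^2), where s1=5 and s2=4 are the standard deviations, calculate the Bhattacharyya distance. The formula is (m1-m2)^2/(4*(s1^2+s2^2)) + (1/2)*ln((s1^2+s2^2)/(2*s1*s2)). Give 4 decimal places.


Bhattacharyya distance between two Gaussians:
DB = (m1-m2)^2/(4*(s1^2+s2^2)) + (1/2)*ln((s1^2+s2^2)/(2*s1*s2)).
(m1-m2)^2 = (-7)^2 = 49.
s1^2+s2^2 = 25 + 16 = 41.
term1 = 49/164 = 0.29878.
term2 = 0.5*ln(41/40.0) = 0.012346.
DB = 0.29878 + 0.012346 = 0.3111

0.3111


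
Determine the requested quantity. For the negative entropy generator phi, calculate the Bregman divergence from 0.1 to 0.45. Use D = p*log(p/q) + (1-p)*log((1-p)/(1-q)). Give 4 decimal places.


Bregman divergence with negative entropy generator:
D = p*log(p/q) + (1-p)*log((1-p)/(1-q)).
p = 0.1, q = 0.45.
p*log(p/q) = 0.1*log(0.1/0.45) = -0.150408.
(1-p)*log((1-p)/(1-q)) = 0.9*log(0.9/0.55) = 0.443229.
D = -0.150408 + 0.443229 = 0.2928

0.2928


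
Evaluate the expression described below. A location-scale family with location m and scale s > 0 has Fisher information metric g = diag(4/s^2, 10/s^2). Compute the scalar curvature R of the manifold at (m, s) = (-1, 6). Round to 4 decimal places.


The metric has the form g = (A dm^2 + B ds^2)/s^2 with A = 4, B = 10.
Substitute u = sqrt(A/B)*m: g = B*(du^2 + ds^2)/s^2, i.e. B times the
Poincare upper half-plane metric, which has constant Gaussian curvature -1.
Scaling a 2D metric by a constant c divides the Gaussian curvature by c,
so K = -1/B = -1/(10) = -0.1000 everywhere (the point (m, s) = (-1, 6) is irrelevant:
the curvature is constant).
Scalar curvature in dimension 2: R = 2K = -2/(10) = -0.2000.

-0.2000


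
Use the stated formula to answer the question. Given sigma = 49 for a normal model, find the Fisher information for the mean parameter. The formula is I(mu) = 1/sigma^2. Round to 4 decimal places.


The Fisher information for the mean of a normal distribution is I(mu) = 1/sigma^2.
sigma = 49, so sigma^2 = 2401.
I(mu) = 1/2401 = 0.0004

0.0004


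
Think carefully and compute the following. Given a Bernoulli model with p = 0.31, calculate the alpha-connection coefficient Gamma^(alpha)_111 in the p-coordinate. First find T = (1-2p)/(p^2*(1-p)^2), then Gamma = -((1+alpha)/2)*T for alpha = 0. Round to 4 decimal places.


Skewness (Amari-Chentsov) tensor: T = (1-2p)/(p^2*(1-p)^2).
p = 0.31, 1-2p = 0.38, p^2 = 0.0961, (1-p)^2 = 0.4761.
T = 0.38/(0.0961 * 0.4761) = 8.305428.
In the p-coordinate, Gamma^(alpha) = Gamma^(0) - (alpha/2)*T with Gamma^(0) = (1/2)*g'(p) = -T/2,
so Gamma^(alpha) = -((1+alpha)/2)*T.
alpha = 0, -(1+alpha)/2 = -0.5.
Gamma = -0.5 * 8.305428 = -4.1527

-4.1527


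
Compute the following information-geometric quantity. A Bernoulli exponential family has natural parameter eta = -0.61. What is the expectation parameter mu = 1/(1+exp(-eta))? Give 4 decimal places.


Dual coordinate (expectation parameter) for Bernoulli:
mu = 1/(1+exp(-eta)).
eta = -0.61.
exp(-eta) = exp(0.61) = 1.840431.
mu = 1/(1+1.840431) = 0.3521

0.3521


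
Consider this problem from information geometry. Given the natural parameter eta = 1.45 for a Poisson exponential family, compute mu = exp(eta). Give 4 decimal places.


Expectation parameter for Poisson exponential family:
mu = exp(eta).
eta = 1.45.
mu = exp(1.45) = 4.2631

4.2631


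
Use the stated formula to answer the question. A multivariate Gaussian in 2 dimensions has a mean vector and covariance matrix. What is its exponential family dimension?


Exponential family dimension calculation:
For 2-dim MVN: mean has 2 params, covariance has 2*3/2 = 3 unique entries.
Total dim = 2 + 3 = 5.

5


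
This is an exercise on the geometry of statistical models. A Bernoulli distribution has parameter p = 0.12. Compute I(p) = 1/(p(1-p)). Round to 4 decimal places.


For Bernoulli(p), Fisher information is I(p) = 1/(p*(1-p)).
p = 0.12, 1-p = 0.88.
p*(1-p) = 0.1056.
I(p) = 1/0.1056 = 9.4697

9.4697


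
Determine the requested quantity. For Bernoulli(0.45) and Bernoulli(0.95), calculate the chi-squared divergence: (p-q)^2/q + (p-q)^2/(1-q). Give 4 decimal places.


Chi-squared divergence between Bernoulli distributions:
chi^2 = (p-q)^2/q + (p-q)^2/(1-q).
p = 0.45, q = 0.95, p-q = -0.5.
(p-q)^2 = 0.25.
term1 = 0.25/0.95 = 0.263158.
term2 = 0.25/0.05 = 5.0.
chi^2 = 0.263158 + 5.0 = 5.2632

5.2632


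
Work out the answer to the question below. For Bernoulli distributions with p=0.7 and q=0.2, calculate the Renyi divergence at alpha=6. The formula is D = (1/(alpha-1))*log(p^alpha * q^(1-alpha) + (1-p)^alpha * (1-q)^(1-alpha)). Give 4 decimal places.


Renyi divergence of order alpha between Bernoulli distributions:
D = (1/(alpha-1))*log(p^alpha * q^(1-alpha) + (1-p)^alpha * (1-q)^(1-alpha)).
alpha = 6, p = 0.7, q = 0.2.
p^alpha * q^(1-alpha) = 0.7^6 * 0.2^-5 = 367.653125.
(1-p)^alpha * (1-q)^(1-alpha) = 0.3^6 * 0.8^-5 = 0.002225.
sum = 367.653125 + 0.002225 = 367.65535.
D = (1/5)*log(367.65535) = 1.1814

1.1814


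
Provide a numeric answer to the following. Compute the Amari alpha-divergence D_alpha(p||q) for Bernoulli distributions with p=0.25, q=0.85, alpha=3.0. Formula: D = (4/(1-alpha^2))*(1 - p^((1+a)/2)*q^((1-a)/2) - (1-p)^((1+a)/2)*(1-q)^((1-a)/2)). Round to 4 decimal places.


Amari alpha-divergence:
D = (4/(1-alpha^2))*(1 - p^((1+a)/2)*q^((1-a)/2) - (1-p)^((1+a)/2)*(1-q)^((1-a)/2)).
alpha = 3.0, p = 0.25, q = 0.85.
e1 = (1+alpha)/2 = 2.0, e2 = (1-alpha)/2 = -1.0.
t1 = p^e1 * q^e2 = 0.25^2.0 * 0.85^-1.0 = 0.073529.
t2 = (1-p)^e1 * (1-q)^e2 = 0.75^2.0 * 0.15^-1.0 = 3.75.
4/(1-alpha^2) = -0.5.
D = -0.5*(1 - 0.073529 - 3.75) = 1.4118

1.4118


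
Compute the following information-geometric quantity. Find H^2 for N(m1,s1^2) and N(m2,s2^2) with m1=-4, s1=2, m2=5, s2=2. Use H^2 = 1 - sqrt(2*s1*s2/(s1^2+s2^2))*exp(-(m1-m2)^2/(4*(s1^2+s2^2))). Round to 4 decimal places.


Squared Hellinger distance for Gaussians:
H^2 = 1 - sqrt(2*s1*s2/(s1^2+s2^2)) * exp(-(m1-m2)^2/(4*(s1^2+s2^2))).
s1^2 = 4, s2^2 = 4, s1^2+s2^2 = 8.
sqrt(2*2*2/(8)) = 1.0.
(m1-m2)^2 = (-9)^2 = 81.
exp(-81/(4*8)) = exp(-2.53125) = 0.07956.
H^2 = 1 - 1.0*0.07956 = 0.9204

0.9204


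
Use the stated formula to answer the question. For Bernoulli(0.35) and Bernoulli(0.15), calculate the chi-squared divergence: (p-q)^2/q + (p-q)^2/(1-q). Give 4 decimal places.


Chi-squared divergence between Bernoulli distributions:
chi^2 = (p-q)^2/q + (p-q)^2/(1-q).
p = 0.35, q = 0.15, p-q = 0.2.
(p-q)^2 = 0.04.
term1 = 0.04/0.15 = 0.266667.
term2 = 0.04/0.85 = 0.047059.
chi^2 = 0.266667 + 0.047059 = 0.3137

0.3137


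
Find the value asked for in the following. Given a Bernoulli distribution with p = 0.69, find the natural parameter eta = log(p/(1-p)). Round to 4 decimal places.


Natural parameter for Bernoulli: eta = log(p/(1-p)).
p = 0.69, 1-p = 0.31.
p/(1-p) = 2.225806.
eta = log(2.225806) = 0.8001

0.8001


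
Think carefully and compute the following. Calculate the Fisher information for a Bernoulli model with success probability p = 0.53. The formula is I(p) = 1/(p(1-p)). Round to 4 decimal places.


For Bernoulli(p), Fisher information is I(p) = 1/(p*(1-p)).
p = 0.53, 1-p = 0.47.
p*(1-p) = 0.2491.
I(p) = 1/0.2491 = 4.0145

4.0145


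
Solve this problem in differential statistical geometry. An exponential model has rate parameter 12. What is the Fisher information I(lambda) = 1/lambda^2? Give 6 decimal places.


Fisher information for exponential: I(lambda) = 1/lambda^2.
lambda = 12, lambda^2 = 144.
I = 1/144 = 0.006944

0.006944


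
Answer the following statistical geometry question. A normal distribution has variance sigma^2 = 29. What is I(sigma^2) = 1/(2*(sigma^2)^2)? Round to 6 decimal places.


Fisher information for variance: I(sigma^2) = 1/(2*sigma^4).
sigma^2 = 29, so sigma^4 = 841.
I = 1/(2*841) = 1/1682 = 0.000595

0.000595


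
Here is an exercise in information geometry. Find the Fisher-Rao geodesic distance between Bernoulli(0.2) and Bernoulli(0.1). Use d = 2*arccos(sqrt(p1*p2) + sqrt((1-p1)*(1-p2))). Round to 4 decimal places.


Geodesic distance on Bernoulli manifold:
d(p1,p2) = 2*arccos(sqrt(p1*p2) + sqrt((1-p1)*(1-p2))).
sqrt(p1*p2) = sqrt(0.2*0.1) = 0.141421.
sqrt((1-p1)*(1-p2)) = sqrt(0.8*0.9) = 0.848528.
arg = 0.141421 + 0.848528 = 0.989949.
d = 2*arccos(0.989949) = 0.2838

0.2838


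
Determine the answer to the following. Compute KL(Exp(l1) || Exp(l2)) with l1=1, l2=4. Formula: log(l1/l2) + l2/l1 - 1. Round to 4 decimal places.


KL divergence for exponential family:
KL = log(l1/l2) + l2/l1 - 1.
log(1/4) = -1.386294.
4/1 = 4.0.
KL = -1.386294 + 4.0 - 1 = 1.6137

1.6137


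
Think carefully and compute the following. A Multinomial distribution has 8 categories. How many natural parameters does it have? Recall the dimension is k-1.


Exponential family dimension calculation:
For Multinomial with k=8 categories, dim = k-1 = 7.

7


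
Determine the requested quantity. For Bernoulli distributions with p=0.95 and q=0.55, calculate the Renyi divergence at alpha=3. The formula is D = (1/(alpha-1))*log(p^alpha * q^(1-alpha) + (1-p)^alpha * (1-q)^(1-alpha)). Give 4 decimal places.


Renyi divergence of order alpha between Bernoulli distributions:
D = (1/(alpha-1))*log(p^alpha * q^(1-alpha) + (1-p)^alpha * (1-q)^(1-alpha)).
alpha = 3, p = 0.95, q = 0.55.
p^alpha * q^(1-alpha) = 0.95^3 * 0.55^-2 = 2.834298.
(1-p)^alpha * (1-q)^(1-alpha) = 0.05^3 * 0.45^-2 = 0.000617.
sum = 2.834298 + 0.000617 = 2.834915.
D = (1/2)*log(2.834915) = 0.5210

0.5210


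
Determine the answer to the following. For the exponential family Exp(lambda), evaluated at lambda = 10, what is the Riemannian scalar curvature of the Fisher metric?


This family has a single free parameter, so its statistical manifold
is 1-dimensional. The Riemann curvature tensor of any 1-dimensional
Riemannian manifold vanishes identically, so R = 0.

0


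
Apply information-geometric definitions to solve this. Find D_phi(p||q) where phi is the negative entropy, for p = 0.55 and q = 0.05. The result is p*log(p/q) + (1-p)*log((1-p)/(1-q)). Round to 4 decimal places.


Bregman divergence with negative entropy generator:
D = p*log(p/q) + (1-p)*log((1-p)/(1-q)).
p = 0.55, q = 0.05.
p*log(p/q) = 0.55*log(0.55/0.05) = 1.318842.
(1-p)*log((1-p)/(1-q)) = 0.45*log(0.45/0.95) = -0.336246.
D = 1.318842 + -0.336246 = 0.9826

0.9826


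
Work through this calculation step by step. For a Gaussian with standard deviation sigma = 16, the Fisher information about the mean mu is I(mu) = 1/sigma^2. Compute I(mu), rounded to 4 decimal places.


The Fisher information for the mean of a normal distribution is I(mu) = 1/sigma^2.
sigma = 16, so sigma^2 = 256.
I(mu) = 1/256 = 0.0039

0.0039


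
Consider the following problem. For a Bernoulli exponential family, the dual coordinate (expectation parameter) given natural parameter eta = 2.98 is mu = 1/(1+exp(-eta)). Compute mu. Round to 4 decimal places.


Dual coordinate (expectation parameter) for Bernoulli:
mu = 1/(1+exp(-eta)).
eta = 2.98.
exp(-eta) = exp(-2.98) = 0.050793.
mu = 1/(1+0.050793) = 0.9517

0.9517


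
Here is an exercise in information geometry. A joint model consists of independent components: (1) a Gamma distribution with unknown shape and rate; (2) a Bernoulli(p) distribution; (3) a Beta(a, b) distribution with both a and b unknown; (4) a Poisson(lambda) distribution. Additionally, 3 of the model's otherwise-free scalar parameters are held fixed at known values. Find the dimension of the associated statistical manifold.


The dimension of a statistical manifold equals the number of free
(independent) real parameters of the model. For a product of independent
blocks the parameter counts add.
- Gamma (shape, rate): 2.
- Bernoulli (p): 1.
- Beta (a, b): 2.
- Poisson (lambda): 1.
Total = 2 + 1 + 2 + 1 = 6.
3 parameter(s) fixed at known values: 6 - 3 = 3.
Dimension = 3

3


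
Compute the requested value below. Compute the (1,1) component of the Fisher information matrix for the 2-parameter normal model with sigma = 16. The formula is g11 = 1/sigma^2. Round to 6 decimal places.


For the 2-parameter normal family, the Fisher metric has:
  g11 = 1/sigma^2, g22 = 2/sigma^2.
sigma = 16, sigma^2 = 256.
g11 = 0.003906

0.003906


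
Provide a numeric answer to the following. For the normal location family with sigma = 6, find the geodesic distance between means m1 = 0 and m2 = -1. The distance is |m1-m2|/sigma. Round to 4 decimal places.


On the fixed-variance normal subfamily, geodesic distance = |m1-m2|/sigma.
|0 - -1| = 1.
sigma = 6.
d = 1/6 = 0.1667

0.1667


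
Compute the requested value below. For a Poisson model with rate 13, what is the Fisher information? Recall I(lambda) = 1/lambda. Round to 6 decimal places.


Fisher information for Poisson: I(lambda) = 1/lambda.
lambda = 13.
I(lambda) = 1/13 = 0.076923

0.076923


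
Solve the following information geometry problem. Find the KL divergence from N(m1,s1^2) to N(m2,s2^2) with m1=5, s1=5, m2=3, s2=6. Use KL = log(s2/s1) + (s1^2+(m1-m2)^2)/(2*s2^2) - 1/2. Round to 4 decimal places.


KL divergence between normal distributions:
KL = log(s2/s1) + (s1^2 + (m1-m2)^2)/(2*s2^2) - 1/2.
log(6/5) = 0.182322.
(5^2 + (5-3)^2)/(2*6^2) = (25 + 4)/72 = 0.402778.
KL = 0.182322 + 0.402778 - 0.5 = 0.0851

0.0851


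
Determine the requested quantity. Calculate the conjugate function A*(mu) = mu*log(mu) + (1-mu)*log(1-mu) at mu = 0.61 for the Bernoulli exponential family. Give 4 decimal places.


Legendre transform for Bernoulli:
A*(mu) = mu*log(mu) + (1-mu)*log(1-mu).
mu = 0.61, 1-mu = 0.39.
mu*log(mu) = 0.61*log(0.61) = -0.301521.
(1-mu)*log(1-mu) = 0.39*log(0.39) = -0.367227.
A* = -0.301521 + -0.367227 = -0.6687

-0.6687


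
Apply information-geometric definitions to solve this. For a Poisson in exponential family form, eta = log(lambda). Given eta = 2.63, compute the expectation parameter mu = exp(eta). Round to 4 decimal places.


Expectation parameter for Poisson exponential family:
mu = exp(eta).
eta = 2.63.
mu = exp(2.63) = 13.8738

13.8738


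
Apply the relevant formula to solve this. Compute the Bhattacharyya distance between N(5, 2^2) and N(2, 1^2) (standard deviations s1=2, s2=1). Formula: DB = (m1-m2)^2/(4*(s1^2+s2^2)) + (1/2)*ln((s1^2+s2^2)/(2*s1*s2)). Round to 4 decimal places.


Bhattacharyya distance between two Gaussians:
DB = (m1-m2)^2/(4*(s1^2+s2^2)) + (1/2)*ln((s1^2+s2^2)/(2*s1*s2)).
(m1-m2)^2 = (3)^2 = 9.
s1^2+s2^2 = 4 + 1 = 5.
term1 = 9/20 = 0.45.
term2 = 0.5*ln(5/4.0) = 0.111572.
DB = 0.45 + 0.111572 = 0.5616

0.5616


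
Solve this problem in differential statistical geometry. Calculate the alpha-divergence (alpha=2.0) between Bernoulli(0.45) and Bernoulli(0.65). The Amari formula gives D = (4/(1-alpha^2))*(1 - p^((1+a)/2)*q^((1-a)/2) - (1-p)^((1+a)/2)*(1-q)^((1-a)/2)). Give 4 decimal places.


Amari alpha-divergence:
D = (4/(1-alpha^2))*(1 - p^((1+a)/2)*q^((1-a)/2) - (1-p)^((1+a)/2)*(1-q)^((1-a)/2)).
alpha = 2.0, p = 0.45, q = 0.65.
e1 = (1+alpha)/2 = 1.5, e2 = (1-alpha)/2 = -0.5.
t1 = p^e1 * q^e2 = 0.45^1.5 * 0.65^-0.5 = 0.374423.
t2 = (1-p)^e1 * (1-q)^e2 = 0.55^1.5 * 0.35^-0.5 = 0.689461.
4/(1-alpha^2) = -1.333333.
D = -1.333333*(1 - 0.374423 - 0.689461) = 0.0852

0.0852


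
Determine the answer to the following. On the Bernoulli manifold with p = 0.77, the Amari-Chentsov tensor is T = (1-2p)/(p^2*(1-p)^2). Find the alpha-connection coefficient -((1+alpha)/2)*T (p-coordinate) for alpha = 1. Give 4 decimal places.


Skewness (Amari-Chentsov) tensor: T = (1-2p)/(p^2*(1-p)^2).
p = 0.77, 1-2p = -0.54, p^2 = 0.5929, (1-p)^2 = 0.0529.
T = -0.54/(0.5929 * 0.0529) = -17.216967.
In the p-coordinate, Gamma^(alpha) = Gamma^(0) - (alpha/2)*T with Gamma^(0) = (1/2)*g'(p) = -T/2,
so Gamma^(alpha) = -((1+alpha)/2)*T.
alpha = 1, -(1+alpha)/2 = -1.0.
Gamma = -1.0 * -17.216967 = 17.2170

17.2170


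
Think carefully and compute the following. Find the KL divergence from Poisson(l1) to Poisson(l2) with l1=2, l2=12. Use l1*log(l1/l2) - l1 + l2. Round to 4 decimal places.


KL divergence for Poisson:
KL = l1*log(l1/l2) - l1 + l2.
l1 = 2, l2 = 12.
log(2/12) = -1.791759.
l1*log(l1/l2) = 2 * -1.791759 = -3.583519.
KL = -3.583519 - 2 + 12 = 6.4165

6.4165


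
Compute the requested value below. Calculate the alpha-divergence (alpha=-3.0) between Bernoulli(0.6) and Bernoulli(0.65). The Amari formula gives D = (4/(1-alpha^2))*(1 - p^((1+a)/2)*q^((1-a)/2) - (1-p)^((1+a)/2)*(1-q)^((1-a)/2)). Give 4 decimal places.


Amari alpha-divergence:
D = (4/(1-alpha^2))*(1 - p^((1+a)/2)*q^((1-a)/2) - (1-p)^((1+a)/2)*(1-q)^((1-a)/2)).
alpha = -3.0, p = 0.6, q = 0.65.
e1 = (1+alpha)/2 = -1.0, e2 = (1-alpha)/2 = 2.0.
t1 = p^e1 * q^e2 = 0.6^-1.0 * 0.65^2.0 = 0.704167.
t2 = (1-p)^e1 * (1-q)^e2 = 0.4^-1.0 * 0.35^2.0 = 0.30625.
4/(1-alpha^2) = -0.5.
D = -0.5*(1 - 0.704167 - 0.30625) = 0.0052

0.0052


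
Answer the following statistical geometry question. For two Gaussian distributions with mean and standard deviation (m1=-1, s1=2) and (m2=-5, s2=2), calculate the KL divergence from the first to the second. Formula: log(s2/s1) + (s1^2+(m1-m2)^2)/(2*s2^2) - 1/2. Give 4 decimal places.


KL divergence between normal distributions:
KL = log(s2/s1) + (s1^2 + (m1-m2)^2)/(2*s2^2) - 1/2.
log(2/2) = 0.0.
(2^2 + (-1--5)^2)/(2*2^2) = (4 + 16)/8 = 2.5.
KL = 0.0 + 2.5 - 0.5 = 2.0000

2.0000


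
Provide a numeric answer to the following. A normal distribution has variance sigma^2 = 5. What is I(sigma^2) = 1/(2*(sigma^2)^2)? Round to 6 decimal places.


Fisher information for variance: I(sigma^2) = 1/(2*sigma^4).
sigma^2 = 5, so sigma^4 = 25.
I = 1/(2*25) = 1/50 = 0.020000

0.020000


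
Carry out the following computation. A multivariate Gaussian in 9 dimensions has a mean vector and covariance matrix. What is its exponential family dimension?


Exponential family dimension calculation:
For 9-dim MVN: mean has 9 params, covariance has 9*10/2 = 45 unique entries.
Total dim = 9 + 45 = 54.

54


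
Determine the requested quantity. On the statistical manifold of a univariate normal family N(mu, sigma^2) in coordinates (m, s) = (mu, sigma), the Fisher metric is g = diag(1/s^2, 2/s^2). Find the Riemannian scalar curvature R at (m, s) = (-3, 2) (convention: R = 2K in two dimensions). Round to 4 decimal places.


The metric has the form g = (A dm^2 + B ds^2)/s^2 with A = 1, B = 2.
Substitute u = sqrt(A/B)*m: g = B*(du^2 + ds^2)/s^2, i.e. B times the
Poincare upper half-plane metric, which has constant Gaussian curvature -1.
Scaling a 2D metric by a constant c divides the Gaussian curvature by c,
so K = -1/B = -1/(2) = -0.5000 everywhere (the point (m, s) = (-3, 2) is irrelevant:
the curvature is constant).
Scalar curvature in dimension 2: R = 2K = -2/(2) = -1.0000.

-1.0000


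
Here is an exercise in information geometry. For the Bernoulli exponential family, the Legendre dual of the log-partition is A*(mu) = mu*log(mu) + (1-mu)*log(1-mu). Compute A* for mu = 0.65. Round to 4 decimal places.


Legendre transform for Bernoulli:
A*(mu) = mu*log(mu) + (1-mu)*log(1-mu).
mu = 0.65, 1-mu = 0.35.
mu*log(mu) = 0.65*log(0.65) = -0.280009.
(1-mu)*log(1-mu) = 0.35*log(0.35) = -0.367438.
A* = -0.280009 + -0.367438 = -0.6474

-0.6474


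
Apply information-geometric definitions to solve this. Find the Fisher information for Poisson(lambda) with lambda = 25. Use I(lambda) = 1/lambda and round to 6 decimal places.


Fisher information for Poisson: I(lambda) = 1/lambda.
lambda = 25.
I(lambda) = 1/25 = 0.040000

0.040000


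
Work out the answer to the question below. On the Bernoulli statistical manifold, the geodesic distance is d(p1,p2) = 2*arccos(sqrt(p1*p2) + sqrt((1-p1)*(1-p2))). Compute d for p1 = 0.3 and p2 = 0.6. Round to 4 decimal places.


Geodesic distance on Bernoulli manifold:
d(p1,p2) = 2*arccos(sqrt(p1*p2) + sqrt((1-p1)*(1-p2))).
sqrt(p1*p2) = sqrt(0.3*0.6) = 0.424264.
sqrt((1-p1)*(1-p2)) = sqrt(0.7*0.4) = 0.52915.
arg = 0.424264 + 0.52915 = 0.953414.
d = 2*arccos(0.953414) = 0.6129

0.6129


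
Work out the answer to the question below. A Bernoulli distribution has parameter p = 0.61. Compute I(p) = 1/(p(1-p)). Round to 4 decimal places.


For Bernoulli(p), Fisher information is I(p) = 1/(p*(1-p)).
p = 0.61, 1-p = 0.39.
p*(1-p) = 0.2379.
I(p) = 1/0.2379 = 4.2034

4.2034


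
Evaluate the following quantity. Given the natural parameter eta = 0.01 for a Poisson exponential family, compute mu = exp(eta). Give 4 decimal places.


Expectation parameter for Poisson exponential family:
mu = exp(eta).
eta = 0.01.
mu = exp(0.01) = 1.0101

1.0101


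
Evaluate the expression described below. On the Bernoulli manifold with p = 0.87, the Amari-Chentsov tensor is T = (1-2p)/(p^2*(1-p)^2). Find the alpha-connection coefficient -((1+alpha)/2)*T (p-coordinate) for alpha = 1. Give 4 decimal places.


Skewness (Amari-Chentsov) tensor: T = (1-2p)/(p^2*(1-p)^2).
p = 0.87, 1-2p = -0.74, p^2 = 0.7569, (1-p)^2 = 0.0169.
T = -0.74/(0.7569 * 0.0169) = -57.850419.
In the p-coordinate, Gamma^(alpha) = Gamma^(0) - (alpha/2)*T with Gamma^(0) = (1/2)*g'(p) = -T/2,
so Gamma^(alpha) = -((1+alpha)/2)*T.
alpha = 1, -(1+alpha)/2 = -1.0.
Gamma = -1.0 * -57.850419 = 57.8504

57.8504


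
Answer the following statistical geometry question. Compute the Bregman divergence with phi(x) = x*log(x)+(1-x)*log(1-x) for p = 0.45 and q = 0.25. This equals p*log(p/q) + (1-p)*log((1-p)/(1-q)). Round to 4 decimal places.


Bregman divergence with negative entropy generator:
D = p*log(p/q) + (1-p)*log((1-p)/(1-q)).
p = 0.45, q = 0.25.
p*log(p/q) = 0.45*log(0.45/0.25) = 0.264504.
(1-p)*log((1-p)/(1-q)) = 0.55*log(0.55/0.75) = -0.170585.
D = 0.264504 + -0.170585 = 0.0939

0.0939


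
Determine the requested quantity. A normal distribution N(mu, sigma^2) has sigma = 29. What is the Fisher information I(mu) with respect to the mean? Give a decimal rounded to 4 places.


The Fisher information for the mean of a normal distribution is I(mu) = 1/sigma^2.
sigma = 29, so sigma^2 = 841.
I(mu) = 1/841 = 0.0012

0.0012


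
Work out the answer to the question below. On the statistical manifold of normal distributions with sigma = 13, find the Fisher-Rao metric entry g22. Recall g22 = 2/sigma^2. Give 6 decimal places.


For the 2-parameter normal family, the Fisher metric has:
  g11 = 1/sigma^2, g22 = 2/sigma^2.
sigma = 13, sigma^2 = 169.
g22 = 0.011834

0.011834


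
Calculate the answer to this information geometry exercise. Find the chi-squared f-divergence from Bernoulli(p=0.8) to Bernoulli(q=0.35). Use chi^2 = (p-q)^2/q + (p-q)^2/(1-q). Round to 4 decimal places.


Chi-squared divergence between Bernoulli distributions:
chi^2 = (p-q)^2/q + (p-q)^2/(1-q).
p = 0.8, q = 0.35, p-q = 0.45.
(p-q)^2 = 0.2025.
term1 = 0.2025/0.35 = 0.578571.
term2 = 0.2025/0.65 = 0.311538.
chi^2 = 0.578571 + 0.311538 = 0.8901

0.8901


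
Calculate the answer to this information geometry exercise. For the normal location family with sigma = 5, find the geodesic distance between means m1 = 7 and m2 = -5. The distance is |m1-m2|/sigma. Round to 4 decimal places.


On the fixed-variance normal subfamily, geodesic distance = |m1-m2|/sigma.
|7 - -5| = 12.
sigma = 5.
d = 12/5 = 2.4000

2.4000


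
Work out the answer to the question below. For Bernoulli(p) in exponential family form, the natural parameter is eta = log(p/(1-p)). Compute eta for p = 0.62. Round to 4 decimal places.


Natural parameter for Bernoulli: eta = log(p/(1-p)).
p = 0.62, 1-p = 0.38.
p/(1-p) = 1.631579.
eta = log(1.631579) = 0.4895

0.4895


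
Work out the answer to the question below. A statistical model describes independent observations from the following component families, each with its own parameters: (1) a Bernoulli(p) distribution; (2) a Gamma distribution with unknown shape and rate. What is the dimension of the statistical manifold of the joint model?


The dimension of a statistical manifold equals the number of free
(independent) real parameters of the model. For a product of independent
blocks the parameter counts add.
- Bernoulli (p): 1.
- Gamma (shape, rate): 2.
Total = 1 + 2 = 3.
Dimension = 3

3


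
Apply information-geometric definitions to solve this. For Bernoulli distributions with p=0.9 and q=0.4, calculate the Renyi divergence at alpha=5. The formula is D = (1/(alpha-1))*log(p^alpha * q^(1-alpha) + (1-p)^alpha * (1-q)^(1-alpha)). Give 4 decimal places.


Renyi divergence of order alpha between Bernoulli distributions:
D = (1/(alpha-1))*log(p^alpha * q^(1-alpha) + (1-p)^alpha * (1-q)^(1-alpha)).
alpha = 5, p = 0.9, q = 0.4.
p^alpha * q^(1-alpha) = 0.9^5 * 0.4^-4 = 23.066016.
(1-p)^alpha * (1-q)^(1-alpha) = 0.1^5 * 0.6^-4 = 7.7e-05.
sum = 23.066016 + 7.7e-05 = 23.066093.
D = (1/4)*log(23.066093) = 0.7846

0.7846


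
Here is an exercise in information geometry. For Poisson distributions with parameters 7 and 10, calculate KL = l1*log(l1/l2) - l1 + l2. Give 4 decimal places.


KL divergence for Poisson:
KL = l1*log(l1/l2) - l1 + l2.
l1 = 7, l2 = 10.
log(7/10) = -0.356675.
l1*log(l1/l2) = 7 * -0.356675 = -2.496725.
KL = -2.496725 - 7 + 10 = 0.5033

0.5033


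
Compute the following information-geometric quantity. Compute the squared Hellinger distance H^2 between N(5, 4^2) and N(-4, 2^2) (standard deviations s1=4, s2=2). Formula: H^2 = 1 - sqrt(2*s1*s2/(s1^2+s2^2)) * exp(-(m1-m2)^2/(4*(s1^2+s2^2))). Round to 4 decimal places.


Squared Hellinger distance for Gaussians:
H^2 = 1 - sqrt(2*s1*s2/(s1^2+s2^2)) * exp(-(m1-m2)^2/(4*(s1^2+s2^2))).
s1^2 = 16, s2^2 = 4, s1^2+s2^2 = 20.
sqrt(2*4*2/(20)) = 0.894427.
(m1-m2)^2 = (9)^2 = 81.
exp(-81/(4*20)) = exp(-1.0125) = 0.36331.
H^2 = 1 - 0.894427*0.36331 = 0.6750

0.6750


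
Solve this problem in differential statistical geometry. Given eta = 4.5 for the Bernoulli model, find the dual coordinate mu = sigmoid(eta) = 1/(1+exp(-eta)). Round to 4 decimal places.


Dual coordinate (expectation parameter) for Bernoulli:
mu = 1/(1+exp(-eta)).
eta = 4.5.
exp(-eta) = exp(-4.5) = 0.011109.
mu = 1/(1+0.011109) = 0.9890

0.9890


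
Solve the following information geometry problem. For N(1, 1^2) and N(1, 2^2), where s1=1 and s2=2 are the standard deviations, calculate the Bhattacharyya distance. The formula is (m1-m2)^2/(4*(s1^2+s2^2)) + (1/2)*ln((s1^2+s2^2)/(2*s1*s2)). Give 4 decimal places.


Bhattacharyya distance between two Gaussians:
DB = (m1-m2)^2/(4*(s1^2+s2^2)) + (1/2)*ln((s1^2+s2^2)/(2*s1*s2)).
(m1-m2)^2 = (0)^2 = 0.
s1^2+s2^2 = 1 + 4 = 5.
term1 = 0/20 = 0.0.
term2 = 0.5*ln(5/4.0) = 0.111572.
DB = 0.0 + 0.111572 = 0.1116

0.1116


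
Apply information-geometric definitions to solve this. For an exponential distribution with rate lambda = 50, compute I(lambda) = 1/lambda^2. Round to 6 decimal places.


Fisher information for exponential: I(lambda) = 1/lambda^2.
lambda = 50, lambda^2 = 2500.
I = 1/2500 = 0.000400

0.000400


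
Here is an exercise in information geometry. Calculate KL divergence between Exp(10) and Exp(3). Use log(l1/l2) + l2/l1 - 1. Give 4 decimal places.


KL divergence for exponential family:
KL = log(l1/l2) + l2/l1 - 1.
log(10/3) = 1.203973.
3/10 = 0.3.
KL = 1.203973 + 0.3 - 1 = 0.5040

0.5040


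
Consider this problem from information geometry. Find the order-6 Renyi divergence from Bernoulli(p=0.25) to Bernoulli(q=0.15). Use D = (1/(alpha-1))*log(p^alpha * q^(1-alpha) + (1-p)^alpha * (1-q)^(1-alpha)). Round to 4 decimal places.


Renyi divergence of order alpha between Bernoulli distributions:
D = (1/(alpha-1))*log(p^alpha * q^(1-alpha) + (1-p)^alpha * (1-q)^(1-alpha)).
alpha = 6, p = 0.25, q = 0.15.
p^alpha * q^(1-alpha) = 0.25^6 * 0.15^-5 = 3.215021.
(1-p)^alpha * (1-q)^(1-alpha) = 0.75^6 * 0.85^-5 = 0.401119.
sum = 3.215021 + 0.401119 = 3.616139.
D = (1/5)*log(3.616139) = 0.2571

0.2571


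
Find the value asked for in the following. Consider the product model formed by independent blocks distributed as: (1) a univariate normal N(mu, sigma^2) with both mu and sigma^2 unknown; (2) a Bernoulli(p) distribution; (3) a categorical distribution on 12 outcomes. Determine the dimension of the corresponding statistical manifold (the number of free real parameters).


The dimension of a statistical manifold equals the number of free
(independent) real parameters of the model. For a product of independent
blocks the parameter counts add.
- normal (mu, sigma^2): 2.
- Bernoulli (p): 1.
- categorical on 12 outcomes (probabilities sum to 1): 12-1 = 11.
Total = 2 + 1 + 11 = 14.
Dimension = 14

14


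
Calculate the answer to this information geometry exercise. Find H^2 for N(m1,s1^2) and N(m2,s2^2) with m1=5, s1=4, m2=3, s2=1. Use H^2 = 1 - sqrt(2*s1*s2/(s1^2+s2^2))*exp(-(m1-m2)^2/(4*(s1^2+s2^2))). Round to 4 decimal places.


Squared Hellinger distance for Gaussians:
H^2 = 1 - sqrt(2*s1*s2/(s1^2+s2^2)) * exp(-(m1-m2)^2/(4*(s1^2+s2^2))).
s1^2 = 16, s2^2 = 1, s1^2+s2^2 = 17.
sqrt(2*4*1/(17)) = 0.685994.
(m1-m2)^2 = (2)^2 = 4.
exp(-4/(4*17)) = exp(-0.058824) = 0.942873.
H^2 = 1 - 0.685994*0.942873 = 0.3532

0.3532


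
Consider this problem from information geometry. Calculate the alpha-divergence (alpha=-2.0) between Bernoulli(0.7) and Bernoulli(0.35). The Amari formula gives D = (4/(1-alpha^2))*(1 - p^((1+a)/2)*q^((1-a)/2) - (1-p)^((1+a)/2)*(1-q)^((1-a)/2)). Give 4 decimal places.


Amari alpha-divergence:
D = (4/(1-alpha^2))*(1 - p^((1+a)/2)*q^((1-a)/2) - (1-p)^((1+a)/2)*(1-q)^((1-a)/2)).
alpha = -2.0, p = 0.7, q = 0.35.
e1 = (1+alpha)/2 = -0.5, e2 = (1-alpha)/2 = 1.5.
t1 = p^e1 * q^e2 = 0.7^-0.5 * 0.35^1.5 = 0.247487.
t2 = (1-p)^e1 * (1-q)^e2 = 0.3^-0.5 * 0.65^1.5 = 0.956774.
4/(1-alpha^2) = -1.333333.
D = -1.333333*(1 - 0.247487 - 0.956774) = 0.2723

0.2723
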